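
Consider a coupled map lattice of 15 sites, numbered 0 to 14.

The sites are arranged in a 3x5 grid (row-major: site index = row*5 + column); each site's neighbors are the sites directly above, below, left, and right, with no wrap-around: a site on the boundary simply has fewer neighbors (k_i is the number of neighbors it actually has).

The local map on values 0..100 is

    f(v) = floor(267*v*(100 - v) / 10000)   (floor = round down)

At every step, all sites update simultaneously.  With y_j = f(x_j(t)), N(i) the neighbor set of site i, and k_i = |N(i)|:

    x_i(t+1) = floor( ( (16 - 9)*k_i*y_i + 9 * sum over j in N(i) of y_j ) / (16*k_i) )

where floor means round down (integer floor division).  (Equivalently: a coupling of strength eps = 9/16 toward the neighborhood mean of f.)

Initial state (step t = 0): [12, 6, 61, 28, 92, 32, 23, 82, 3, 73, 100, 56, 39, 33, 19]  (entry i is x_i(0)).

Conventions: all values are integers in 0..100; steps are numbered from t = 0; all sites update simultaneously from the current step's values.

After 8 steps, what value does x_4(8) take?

Answer: x_4(8) = 62

Derivation:
t=0: [12, 6, 61, 28, 92, 32, 23, 82, 3, 73, 100, 56, 39, 33, 19]
t=1: [32, 32, 47, 39, 37, 39, 45, 42, 31, 35, 34, 49, 58, 46, 49]
t=2: [59, 61, 63, 62, 61, 61, 64, 64, 60, 60, 62, 64, 65, 64, 64]
t=3: [63, 62, 62, 62, 63, 62, 61, 61, 62, 63, 62, 61, 60, 61, 61]
t=4: [62, 62, 62, 62, 62, 62, 62, 62, 62, 62, 62, 63, 63, 63, 62]
t=5: [62, 62, 62, 62, 62, 62, 62, 62, 62, 62, 62, 62, 62, 62, 62]
t=6: [62, 62, 62, 62, 62, 62, 62, 62, 62, 62, 62, 62, 62, 62, 62]
t=7: [62, 62, 62, 62, 62, 62, 62, 62, 62, 62, 62, 62, 62, 62, 62]
t=8: [62, 62, 62, 62, 62, 62, 62, 62, 62, 62, 62, 62, 62, 62, 62]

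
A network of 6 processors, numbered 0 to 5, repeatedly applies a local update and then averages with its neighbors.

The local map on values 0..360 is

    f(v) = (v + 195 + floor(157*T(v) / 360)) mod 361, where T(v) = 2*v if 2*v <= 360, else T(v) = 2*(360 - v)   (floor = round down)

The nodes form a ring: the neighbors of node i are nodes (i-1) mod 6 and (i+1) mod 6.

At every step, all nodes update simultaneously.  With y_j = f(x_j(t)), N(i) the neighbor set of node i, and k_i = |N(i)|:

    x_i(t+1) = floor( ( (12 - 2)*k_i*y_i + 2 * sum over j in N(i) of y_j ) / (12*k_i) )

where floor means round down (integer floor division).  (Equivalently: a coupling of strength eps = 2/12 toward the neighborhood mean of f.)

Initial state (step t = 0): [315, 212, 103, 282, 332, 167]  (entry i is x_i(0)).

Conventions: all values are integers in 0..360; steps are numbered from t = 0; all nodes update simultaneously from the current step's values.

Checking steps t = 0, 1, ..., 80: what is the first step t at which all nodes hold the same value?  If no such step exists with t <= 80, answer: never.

Answer: never
Key observation: The state at step 38 reappears at step 44 — the system is in a cycle of period 6 from step 38 on.  No step 0..44 is synchronized, and the cycle repeats forever, so no step up to 80 (or ever) has all nodes equal.

Derivation:
t=0: [315, 212, 103, 282, 332, 167]  (not all equal)
t=1: [183, 163, 51, 171, 185, 153]  (not all equal)
t=2: [164, 154, 266, 166, 165, 128]  (not all equal)
t=3: [133, 128, 173, 146, 136, 84]  (not all equal)
t=4: [104, 80, 145, 109, 111, 307]  (not all equal)
t=5: [67, 297, 119, 43, 52, 161]  (not all equal)
t=6: [293, 185, 85, 258, 277, 163]  (not all equal)
t=7: [180, 187, 324, 194, 179, 146]  (not all equal)
t=8: [165, 172, 186, 173, 164, 117]  (not all equal)
t=9: [135, 156, 168, 156, 135, 67]  (not all equal)
t=10: [108, 124, 144, 124, 108, 281]  (not all equal)
t=11: [50, 66, 96, 66, 50, 158]  (not all equal)
t=12: [277, 290, 63, 290, 277, 155]  (not all equal)
t=13: [178, 195, 290, 195, 178, 133]  (not all equal)
t=14: [160, 172, 182, 172, 160, 97]  (not all equal)
t=15: [125, 155, 168, 155, 125, 34]  (not all equal)
t=16: [88, 121, 144, 121, 88, 226]  (not all equal)
t=17: [318, 88, 95, 88, 318, 206]  (not all equal)
t=18: [201, 315, 69, 315, 201, 176]  (not all equal)
t=19: [173, 198, 301, 198, 173, 164]  (not all equal)
t=20: [157, 172, 183, 172, 157, 143]  (not all equal)
t=21: [127, 154, 168, 154, 127, 105]  (not all equal)
t=22: [71, 119, 143, 119, 71, 36]  (not all equal)
t=23: [299, 82, 93, 82, 299, 272]  (not all equal)
t=24: [199, 306, 64, 306, 199, 182]  (not all equal)
t=25: [174, 196, 292, 196, 174, 171]  (not all equal)
t=26: [159, 172, 183, 172, 159, 154]  (not all equal)
t=27: [132, 155, 168, 155, 132, 123]  (not all equal)
t=28: [83, 122, 144, 122, 83, 66]  (not all equal)
t=29: [323, 89, 96, 89, 323, 323]  (not all equal)
t=30: [173, 16, 10, 16, 173, 189]  (not all equal)
t=31: [163, 217, 214, 217, 163, 169]  (not all equal)
t=32: [142, 172, 175, 172, 142, 148]  (not all equal)
t=33: [104, 151, 160, 151, 104, 109]  (not all equal)
t=34: [36, 110, 130, 110, 36, 36]  (not all equal)
t=35: [243, 60, 70, 60, 243, 262]  (not all equal)
t=36: [189, 297, 322, 297, 189, 180]  (not all equal)
t=37: [173, 184, 188, 184, 173, 171]  (not all equal)
t=38: [157, 169, 171, 169, 157, 154]  (not all equal)
t=39: [128, 148, 153, 148, 128, 122]  (not all equal)
t=40: [75, 108, 118, 108, 75, 63]  (not all equal)
t=41: [308, 62, 51, 62, 308, 315]  (not all equal)
t=42: [197, 298, 293, 298, 197, 187]  (not all equal)
t=43: [173, 184, 185, 184, 173, 171]  (not all equal)
t=44: [157, 169, 171, 169, 157, 154]  (not all equal)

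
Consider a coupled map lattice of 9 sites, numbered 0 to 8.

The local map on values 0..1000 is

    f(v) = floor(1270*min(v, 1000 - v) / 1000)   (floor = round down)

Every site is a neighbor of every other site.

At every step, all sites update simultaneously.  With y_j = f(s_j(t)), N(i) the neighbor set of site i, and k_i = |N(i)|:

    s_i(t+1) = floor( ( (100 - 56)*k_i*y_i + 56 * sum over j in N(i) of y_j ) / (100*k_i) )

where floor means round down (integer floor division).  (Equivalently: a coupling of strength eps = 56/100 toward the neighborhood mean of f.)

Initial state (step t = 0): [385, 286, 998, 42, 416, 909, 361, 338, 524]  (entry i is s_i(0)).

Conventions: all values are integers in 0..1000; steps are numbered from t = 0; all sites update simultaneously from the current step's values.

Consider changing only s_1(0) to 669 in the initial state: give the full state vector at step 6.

Answer: [572, 572, 576, 575, 571, 575, 572, 572, 570]
Key observation: This trace re-runs the system from the modified initial state.

Derivation:
t=0: [385, 669, 998, 42, 416, 909, 361, 338, 524]
t=1: [397, 372, 217, 236, 412, 259, 386, 375, 440]
t=2: [461, 449, 376, 385, 468, 396, 456, 450, 481]
t=3: [564, 559, 524, 528, 568, 534, 562, 559, 574]
t=4: [562, 565, 581, 579, 560, 576, 563, 565, 558]
t=5: [551, 549, 542, 543, 552, 544, 550, 549, 553]
t=6: [572, 572, 576, 575, 571, 575, 572, 572, 570]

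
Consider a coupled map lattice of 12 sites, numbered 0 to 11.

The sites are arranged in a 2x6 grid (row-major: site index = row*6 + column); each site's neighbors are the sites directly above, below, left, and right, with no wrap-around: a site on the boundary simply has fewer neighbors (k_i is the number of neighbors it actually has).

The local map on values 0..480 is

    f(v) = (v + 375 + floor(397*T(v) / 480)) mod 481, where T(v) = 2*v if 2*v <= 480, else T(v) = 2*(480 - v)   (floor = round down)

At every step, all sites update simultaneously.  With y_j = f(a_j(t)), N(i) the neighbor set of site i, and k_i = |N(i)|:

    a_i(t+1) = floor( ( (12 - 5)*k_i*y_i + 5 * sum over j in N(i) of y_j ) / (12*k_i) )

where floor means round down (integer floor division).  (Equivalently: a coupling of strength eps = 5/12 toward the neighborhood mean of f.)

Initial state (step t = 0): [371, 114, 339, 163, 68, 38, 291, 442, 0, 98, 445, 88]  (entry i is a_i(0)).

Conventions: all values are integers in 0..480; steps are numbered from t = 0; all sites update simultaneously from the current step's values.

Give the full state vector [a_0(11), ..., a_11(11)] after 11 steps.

Answer: [419, 418, 417, 416, 416, 417, 419, 418, 417, 416, 416, 417]

Derivation:
t=0: [371, 114, 339, 163, 68, 38, 291, 442, 0, 98, 445, 88]
t=1: [303, 296, 396, 286, 209, 318, 184, 313, 360, 242, 280, 255]
t=2: [86, 68, 316, 139, 333, 381, 224, 118, 330, 96, 87, 127]
t=3: [88, 88, 112, 238, 388, 401, 72, 197, 324, 205, 190, 251]
t=4: [118, 176, 201, 173, 373, 347, 162, 338, 422, 383, 359, 195]
t=5: [263, 363, 405, 387, 434, 446, 328, 423, 424, 423, 443, 430]
t=6: [212, 383, 426, 425, 406, 399, 368, 424, 412, 412, 401, 402]
t=7: [450, 432, 414, 412, 421, 424, 441, 420, 415, 417, 423, 425]
t=8: [396, 406, 415, 416, 412, 410, 400, 410, 415, 415, 411, 409]
t=9: [426, 421, 416, 415, 417, 419, 424, 419, 416, 416, 418, 419]
t=10: [409, 412, 414, 415, 414, 413, 410, 412, 414, 415, 414, 413]
t=11: [419, 418, 417, 416, 416, 417, 419, 418, 417, 416, 416, 417]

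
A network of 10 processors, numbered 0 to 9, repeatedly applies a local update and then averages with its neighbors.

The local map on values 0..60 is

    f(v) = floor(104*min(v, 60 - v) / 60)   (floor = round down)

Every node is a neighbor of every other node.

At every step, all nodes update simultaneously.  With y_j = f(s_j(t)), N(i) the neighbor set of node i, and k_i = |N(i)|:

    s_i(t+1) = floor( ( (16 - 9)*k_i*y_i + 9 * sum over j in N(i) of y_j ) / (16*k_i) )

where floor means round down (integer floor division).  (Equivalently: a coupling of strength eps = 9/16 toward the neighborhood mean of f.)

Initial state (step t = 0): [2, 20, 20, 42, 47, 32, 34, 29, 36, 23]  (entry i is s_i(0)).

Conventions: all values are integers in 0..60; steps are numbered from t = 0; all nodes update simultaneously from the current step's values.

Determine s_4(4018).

Answer: s_4(4018) = 38
Key observation: The state at step 7, [38, 38, 38, 38, 38, 38, 38, 38, 38, 38], reappears at step 8: the system is in a cycle of period 1 from step 7 on.  Therefore the state at step 4018 equals the state at step 7 + ((4018 - 7) mod 1) = 7, which is [38, 38, 38, 38, 38, 38, 38, 38, 38, 38].

Derivation:
t=0: [2, 20, 20, 42, 47, 32, 34, 29, 36, 23]
t=1: [22, 34, 34, 33, 29, 39, 38, 40, 37, 36]
t=2: [40, 42, 42, 43, 44, 39, 40, 38, 40, 41]
t=3: [33, 32, 32, 31, 30, 33, 33, 34, 33, 32]
t=4: [46, 47, 47, 48, 49, 46, 46, 46, 46, 47]
t=5: [23, 22, 22, 21, 21, 23, 23, 23, 23, 22]
t=6: [38, 38, 38, 37, 37, 38, 38, 38, 38, 38]
t=7: [38, 38, 38, 38, 38, 38, 38, 38, 38, 38]
t=8: [38, 38, 38, 38, 38, 38, 38, 38, 38, 38]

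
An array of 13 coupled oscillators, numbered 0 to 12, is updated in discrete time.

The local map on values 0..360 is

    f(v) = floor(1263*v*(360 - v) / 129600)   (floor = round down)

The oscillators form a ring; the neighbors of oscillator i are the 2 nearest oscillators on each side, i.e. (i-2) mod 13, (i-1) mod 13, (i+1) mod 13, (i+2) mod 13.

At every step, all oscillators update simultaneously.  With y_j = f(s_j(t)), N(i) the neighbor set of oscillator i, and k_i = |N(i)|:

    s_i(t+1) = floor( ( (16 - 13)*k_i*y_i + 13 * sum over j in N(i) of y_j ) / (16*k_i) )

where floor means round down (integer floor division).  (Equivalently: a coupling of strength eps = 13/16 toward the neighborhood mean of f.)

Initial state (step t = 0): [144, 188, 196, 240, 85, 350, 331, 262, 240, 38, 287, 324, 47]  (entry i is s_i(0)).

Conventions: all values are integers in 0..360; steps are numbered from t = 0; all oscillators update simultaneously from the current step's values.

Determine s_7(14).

Simulating step by step:
t=0: [144, 188, 196, 240, 85, 350, 331, 262, 240, 38, 287, 324, 47]
t=1: [236, 270, 287, 233, 188, 179, 178, 153, 187, 194, 171, 177, 216]
t=2: [268, 263, 266, 271, 286, 308, 313, 313, 312, 313, 311, 305, 290]
t=3: [217, 232, 234, 217, 196, 176, 158, 146, 144, 148, 159, 178, 199]
t=4: [300, 298, 298, 301, 305, 308, 309, 307, 306, 307, 309, 308, 305]
t=5: [170, 174, 174, 170, 165, 160, 158, 157, 156, 157, 158, 161, 165]
t=6: [313, 314, 314, 313, 312, 311, 311, 310, 310, 310, 311, 312, 313]
t=7: [142, 141, 142, 143, 144, 146, 148, 149, 149, 149, 147, 146, 143]
t=8: [301, 301, 301, 302, 303, 304, 304, 305, 305, 305, 304, 303, 302]
t=9: [171, 171, 171, 169, 168, 166, 164, 163, 163, 164, 165, 167, 169]
t=10: [314, 314, 314, 313, 313, 313, 312, 312, 312, 312, 313, 313, 313]
t=11: [141, 141, 141, 141, 142, 143, 144, 144, 144, 144, 143, 142, 141]
t=12: [300, 300, 300, 300, 301, 301, 302, 302, 302, 302, 301, 301, 300]
t=13: [174, 175, 174, 174, 173, 172, 171, 170, 170, 171, 172, 173, 174]
t=14: [315, 315, 315, 315, 314, 314, 314, 314, 314, 314, 314, 314, 315]

Answer: s_7(14) = 314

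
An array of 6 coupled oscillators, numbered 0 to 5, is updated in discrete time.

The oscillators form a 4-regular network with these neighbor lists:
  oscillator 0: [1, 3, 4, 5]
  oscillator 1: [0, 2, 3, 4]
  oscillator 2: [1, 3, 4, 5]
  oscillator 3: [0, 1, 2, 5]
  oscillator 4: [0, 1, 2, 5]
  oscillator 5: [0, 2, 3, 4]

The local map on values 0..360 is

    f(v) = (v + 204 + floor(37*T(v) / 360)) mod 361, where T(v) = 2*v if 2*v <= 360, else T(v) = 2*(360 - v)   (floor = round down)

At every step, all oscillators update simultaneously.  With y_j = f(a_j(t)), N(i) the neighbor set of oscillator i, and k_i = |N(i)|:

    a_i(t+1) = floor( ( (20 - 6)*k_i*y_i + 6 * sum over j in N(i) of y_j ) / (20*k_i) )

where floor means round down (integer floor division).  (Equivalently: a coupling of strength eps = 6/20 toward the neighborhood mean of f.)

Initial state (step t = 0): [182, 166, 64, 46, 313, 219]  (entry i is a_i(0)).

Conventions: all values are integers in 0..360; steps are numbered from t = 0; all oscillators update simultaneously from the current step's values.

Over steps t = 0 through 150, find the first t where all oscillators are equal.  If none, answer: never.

Simulating step by step:
t=0: [182, 166, 64, 46, 313, 219]  (not all equal)
t=1: [84, 87, 238, 216, 151, 120]  (not all equal)
t=2: [271, 254, 131, 141, 97, 282]  (not all equal)
t=3: [136, 117, 44, 37, 253, 133]  (not all equal)
t=4: [57, 288, 233, 219, 127, 49]  (not all equal)
t=5: [254, 163, 135, 121, 308, 245]  (not all equal)
t=6: [132, 74, 53, 264, 133, 125]  (not all equal)
t=7: [59, 234, 245, 156, 70, 277]  (not all equal)
t=8: [234, 124, 119, 68, 248, 148]  (not all equal)
t=9: [129, 310, 300, 261, 141, 78]  (not all equal)
t=10: [296, 162, 153, 159, 81, 257]  (not all equal)
t=11: [143, 65, 55, 49, 236, 123]  (not all equal)
t=12: [85, 246, 264, 253, 141, 295]  (not all equal)
t=13: [243, 120, 117, 134, 60, 147]  (not all equal)
t=14: [125, 298, 290, 64, 254, 69]  (not all equal)
t=15: [310, 174, 165, 267, 153, 268]  (not all equal)
t=16: [139, 63, 53, 119, 47, 117]  (not all equal)
t=17: [99, 261, 279, 310, 249, 307]  (not all equal)
t=18: [268, 142, 138, 169, 135, 167]  (not all equal)
t=19: [98, 23, 14, 46, 18, 44]  (not all equal)
t=20: [298, 238, 226, 258, 234, 256]  (not all equal)
t=21: [140, 109, 100, 120, 107, 119]  (not all equal)
t=22: [109, 310, 328, 319, 308, 319]  (not all equal)
t=23: [284, 177, 173, 182, 176, 182]  (not all equal)
t=24: [116, 62, 53, 65, 61, 65]  (not all equal)
t=25: [324, 282, 270, 285, 281, 285]  (not all equal)
t=26: [164, 142, 134, 144, 142, 144]  (not all equal)
t=27: [32, 15, 7, 16, 15, 16]  (not all equal)
t=28: [236, 222, 215, 223, 222, 223]  (not all equal)
t=29: [100, 93, 88, 94, 93, 94]  (not all equal)
t=30: [321, 316, 311, 316, 316, 316]  (not all equal)
t=31: [170, 168, 165, 168, 168, 168]  (not all equal)
t=32: [46, 44, 42, 44, 44, 44]  (not all equal)
t=33: [258, 256, 254, 256, 256, 256]  (not all equal)
t=34: [120, 119, 118, 119, 119, 119]  (not all equal)
t=35: [347, 347, 346, 347, 347, 347]  (not all equal)
t=36: [192, 191, 191, 191, 191, 191]  (not all equal)
t=37: [68, 68, 68, 68, 68, 68]  (all equal)

Answer: 37
Key observation: Synchronization is absorbing here: once all oscillators are equal they stay equal, and step 37 is the first all-equal step.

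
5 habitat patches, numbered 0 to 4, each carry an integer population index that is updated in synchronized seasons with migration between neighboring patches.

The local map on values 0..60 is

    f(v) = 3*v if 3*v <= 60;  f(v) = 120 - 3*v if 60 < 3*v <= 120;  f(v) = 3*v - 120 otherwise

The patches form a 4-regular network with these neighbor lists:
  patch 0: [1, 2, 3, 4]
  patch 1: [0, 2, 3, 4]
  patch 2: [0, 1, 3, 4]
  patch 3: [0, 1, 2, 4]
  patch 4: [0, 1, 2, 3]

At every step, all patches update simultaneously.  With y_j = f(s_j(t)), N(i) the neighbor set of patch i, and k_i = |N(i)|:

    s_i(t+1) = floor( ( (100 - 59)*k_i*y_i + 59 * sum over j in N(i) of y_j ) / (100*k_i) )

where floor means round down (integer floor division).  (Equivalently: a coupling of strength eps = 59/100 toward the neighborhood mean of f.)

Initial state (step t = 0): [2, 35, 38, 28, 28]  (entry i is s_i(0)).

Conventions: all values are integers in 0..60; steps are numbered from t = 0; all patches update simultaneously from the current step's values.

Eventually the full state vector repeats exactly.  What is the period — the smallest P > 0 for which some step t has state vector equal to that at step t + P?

Simulating step by step:
t=0: [2, 35, 38, 28, 28]
t=1: [16, 18, 16, 24, 24]
t=2: [48, 50, 48, 48, 48]
t=3: [24, 26, 24, 24, 24]
t=4: [47, 45, 47, 47, 47]
t=5: [20, 18, 20, 20, 20]
t=6: [59, 57, 59, 59, 59]
t=7: [56, 54, 56, 56, 56]
t=8: [47, 45, 47, 47, 47]

Answer: 4
Key observation: The state at step 4, [47, 45, 47, 47, 47], reappears at step 8 — and no state repeats earlier — so the cycle the system enters has period 4.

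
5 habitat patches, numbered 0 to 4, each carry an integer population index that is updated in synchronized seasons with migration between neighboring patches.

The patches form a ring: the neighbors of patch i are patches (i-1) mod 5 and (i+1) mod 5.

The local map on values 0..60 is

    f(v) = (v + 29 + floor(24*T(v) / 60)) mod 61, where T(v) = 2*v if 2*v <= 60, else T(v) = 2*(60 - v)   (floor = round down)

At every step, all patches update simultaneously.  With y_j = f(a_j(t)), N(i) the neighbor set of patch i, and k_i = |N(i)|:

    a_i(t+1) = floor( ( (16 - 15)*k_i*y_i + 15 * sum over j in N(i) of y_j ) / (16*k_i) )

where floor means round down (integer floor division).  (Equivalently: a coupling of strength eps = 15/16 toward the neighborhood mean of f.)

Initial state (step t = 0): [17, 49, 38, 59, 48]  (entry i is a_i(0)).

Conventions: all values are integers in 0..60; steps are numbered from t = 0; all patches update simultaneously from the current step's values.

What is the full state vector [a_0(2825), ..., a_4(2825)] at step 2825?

Answer: [14, 14, 14, 14, 14]
Key observation: The state at step 13, [26, 26, 26, 26, 26], reappears at step 16: the system is in a cycle of period 3 from step 13 on.  Therefore the state at step 2825 equals the state at step 13 + ((2825 - 13) mod 3) = 14, which is [14, 14, 14, 14, 14].

Derivation:
t=0: [17, 49, 38, 59, 48]
t=1: [27, 40, 25, 24, 41]
t=2: [23, 15, 17, 18, 14]
t=3: [52, 35, 29, 52, 7]
t=4: [31, 23, 24, 30, 26]
t=5: [12, 16, 15, 13, 21]
t=6: [32, 53, 54, 31, 48]
t=7: [25, 24, 24, 25, 22]
t=8: [9, 11, 11, 9, 12]
t=9: [48, 46, 46, 48, 45]
t=10: [25, 25, 25, 25, 25]
t=11: [13, 13, 13, 13, 13]
t=12: [52, 52, 52, 52, 52]
t=13: [26, 26, 26, 26, 26]
t=14: [14, 14, 14, 14, 14]
t=15: [54, 54, 54, 54, 54]
t=16: [26, 26, 26, 26, 26]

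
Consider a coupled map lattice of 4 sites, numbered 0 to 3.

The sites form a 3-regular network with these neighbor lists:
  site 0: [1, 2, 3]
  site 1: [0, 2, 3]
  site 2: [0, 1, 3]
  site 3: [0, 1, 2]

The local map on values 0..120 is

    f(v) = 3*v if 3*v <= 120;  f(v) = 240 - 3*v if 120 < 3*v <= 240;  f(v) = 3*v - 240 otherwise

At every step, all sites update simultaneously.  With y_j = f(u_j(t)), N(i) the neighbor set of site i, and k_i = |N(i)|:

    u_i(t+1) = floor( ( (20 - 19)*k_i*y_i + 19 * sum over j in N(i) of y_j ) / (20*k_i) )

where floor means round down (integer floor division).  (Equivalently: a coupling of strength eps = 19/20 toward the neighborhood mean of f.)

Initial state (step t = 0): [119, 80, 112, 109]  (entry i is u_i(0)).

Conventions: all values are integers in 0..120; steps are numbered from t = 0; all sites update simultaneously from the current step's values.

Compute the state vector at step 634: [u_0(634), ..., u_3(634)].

Simulating step by step:
t=0: [119, 80, 112, 109]
t=1: [63, 95, 69, 71]
t=2: [35, 37, 40, 42]
t=3: [114, 112, 110, 112]
t=4: [94, 96, 97, 96]
t=5: [48, 47, 46, 47]
t=6: [99, 99, 98, 99]
t=7: [56, 56, 56, 56]
t=8: [72, 72, 72, 72]
t=9: [24, 24, 24, 24]
t=10: [72, 72, 72, 72]

Answer: [72, 72, 72, 72]
Key observation: The state at step 8, [72, 72, 72, 72], reappears at step 10: the system is in a cycle of period 2 from step 8 on.  Therefore the state at step 634 equals the state at step 8 + ((634 - 8) mod 2) = 8, which is [72, 72, 72, 72].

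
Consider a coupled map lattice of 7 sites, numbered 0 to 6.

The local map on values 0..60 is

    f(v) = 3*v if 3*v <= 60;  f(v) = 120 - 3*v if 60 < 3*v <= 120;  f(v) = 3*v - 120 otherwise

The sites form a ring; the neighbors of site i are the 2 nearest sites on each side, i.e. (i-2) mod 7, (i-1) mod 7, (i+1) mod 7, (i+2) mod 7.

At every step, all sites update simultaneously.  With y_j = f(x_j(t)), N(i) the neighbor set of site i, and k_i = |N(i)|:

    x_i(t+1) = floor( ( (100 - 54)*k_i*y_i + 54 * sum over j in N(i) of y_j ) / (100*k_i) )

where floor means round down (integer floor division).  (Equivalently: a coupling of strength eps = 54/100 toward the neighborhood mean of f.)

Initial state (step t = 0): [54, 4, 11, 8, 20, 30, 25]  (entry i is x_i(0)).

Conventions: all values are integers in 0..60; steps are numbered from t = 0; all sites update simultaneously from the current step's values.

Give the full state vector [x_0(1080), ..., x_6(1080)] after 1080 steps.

Simulating step by step:
t=0: [54, 4, 11, 8, 20, 30, 25]
t=1: [35, 24, 33, 29, 45, 36, 40]
t=2: [17, 31, 24, 28, 15, 14, 12]
t=3: [44, 35, 43, 38, 42, 42, 38]
t=4: [10, 11, 9, 7, 6, 6, 8]
t=5: [27, 28, 26, 22, 20, 20, 24]
t=6: [43, 41, 44, 51, 55, 54, 48]
t=7: [15, 11, 17, 28, 35, 34, 24]
t=8: [40, 39, 40, 32, 27, 27, 37]
t=9: [6, 5, 8, 21, 27, 27, 15]
t=10: [24, 26, 28, 42, 40, 39, 35]
t=11: [35, 33, 29, 13, 8, 10, 19]
t=12: [25, 29, 28, 32, 32, 32, 38]
t=13: [34, 30, 33, 26, 23, 24, 19]
t=14: [29, 32, 28, 39, 46, 44, 46]
t=15: [27, 23, 27, 13, 17, 15, 20]
t=16: [44, 47, 42, 43, 48, 46, 52]
t=17: [16, 18, 11, 13, 20, 19, 26]
t=18: [47, 46, 42, 45, 50, 51, 48]
t=19: [20, 17, 14, 18, 24, 27, 24]
t=20: [51, 51, 48, 49, 46, 46, 48]
t=21: [28, 29, 26, 24, 20, 22, 24]
t=22: [40, 38, 43, 47, 53, 50, 46]
t=23: [8, 9, 13, 21, 28, 24, 18]
t=24: [33, 35, 37, 46, 43, 45, 43]
t=25: [16, 14, 12, 14, 11, 14, 12]
t=26: [43, 41, 38, 39, 36, 40, 38]
t=27: [6, 4, 6, 4, 7, 4, 6]
t=28: [16, 14, 16, 14, 17, 14, 16]
t=29: [46, 44, 46, 44, 47, 44, 46]
t=30: [16, 14, 16, 14, 17, 14, 16]

Answer: [16, 14, 16, 14, 17, 14, 16]
Key observation: The state at step 28, [16, 14, 16, 14, 17, 14, 16], reappears at step 30: the system is in a cycle of period 2 from step 28 on.  Therefore the state at step 1080 equals the state at step 28 + ((1080 - 28) mod 2) = 28, which is [16, 14, 16, 14, 17, 14, 16].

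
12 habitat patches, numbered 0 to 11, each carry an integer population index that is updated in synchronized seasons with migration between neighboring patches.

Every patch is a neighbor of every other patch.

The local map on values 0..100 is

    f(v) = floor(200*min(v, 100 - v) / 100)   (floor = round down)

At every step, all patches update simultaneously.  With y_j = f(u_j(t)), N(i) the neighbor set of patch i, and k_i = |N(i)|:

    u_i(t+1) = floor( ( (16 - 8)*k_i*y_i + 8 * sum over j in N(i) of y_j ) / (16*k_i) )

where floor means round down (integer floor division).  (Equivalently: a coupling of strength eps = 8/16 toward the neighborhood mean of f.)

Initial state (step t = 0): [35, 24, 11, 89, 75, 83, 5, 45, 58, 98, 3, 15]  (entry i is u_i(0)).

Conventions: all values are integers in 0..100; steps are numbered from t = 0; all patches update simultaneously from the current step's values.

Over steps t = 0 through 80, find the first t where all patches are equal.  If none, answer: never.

Simulating step by step:
t=0: [35, 24, 11, 89, 75, 83, 5, 45, 58, 98, 3, 15]  (not all equal)
t=1: [53, 43, 31, 31, 44, 36, 25, 62, 59, 23, 24, 35]  (not all equal)
t=2: [80, 77, 66, 66, 78, 70, 60, 72, 75, 58, 59, 69]  (not all equal)
t=3: [51, 54, 64, 64, 53, 60, 70, 59, 56, 71, 70, 61]  (not all equal)
t=4: [87, 84, 75, 75, 85, 78, 69, 79, 82, 68, 69, 77]  (not all equal)
t=5: [36, 39, 47, 47, 38, 44, 52, 43, 41, 53, 52, 45]  (not all equal)
t=6: [80, 83, 90, 90, 82, 87, 91, 86, 84, 90, 91, 88]  (not all equal)
t=7: [32, 29, 23, 23, 30, 26, 22, 27, 28, 23, 22, 25]  (not all equal)
t=8: [57, 54, 49, 49, 55, 51, 48, 52, 53, 49, 48, 50]  (not all equal)
t=9: [91, 93, 96, 96, 92, 96, 95, 95, 94, 96, 95, 97]  (not all equal)
t=10: [14, 12, 9, 9, 13, 9, 10, 10, 11, 9, 10, 8]  (not all equal)
t=11: [24, 22, 19, 19, 23, 19, 20, 20, 21, 19, 20, 18]  (not all equal)
t=12: [44, 42, 39, 39, 43, 39, 40, 40, 41, 39, 40, 38]  (not all equal)
t=13: [84, 82, 79, 79, 83, 79, 80, 80, 81, 79, 80, 78]  (not all equal)
t=14: [36, 37, 40, 40, 36, 40, 39, 39, 38, 40, 39, 41]  (not all equal)
t=15: [75, 75, 78, 78, 75, 78, 77, 77, 76, 78, 77, 79]  (not all equal)
t=16: [47, 47, 45, 45, 47, 45, 46, 46, 47, 45, 46, 44]  (not all equal)
t=17: [92, 92, 90, 90, 92, 90, 91, 91, 92, 90, 91, 90]  (not all equal)
t=18: [17, 17, 19, 19, 17, 19, 18, 18, 17, 19, 18, 19]  (not all equal)
t=19: [35, 35, 37, 37, 35, 37, 36, 36, 35, 37, 36, 37]  (not all equal)
t=20: [71, 71, 73, 73, 71, 73, 72, 72, 71, 73, 72, 73]  (not all equal)
t=21: [56, 56, 55, 55, 56, 55, 55, 55, 56, 55, 55, 55]  (not all equal)
t=22: [88, 88, 89, 89, 88, 89, 89, 89, 88, 89, 89, 89]  (not all equal)
t=23: [23, 23, 22, 22, 23, 22, 22, 22, 23, 22, 22, 22]  (not all equal)
t=24: [45, 45, 44, 44, 45, 44, 44, 44, 45, 44, 44, 44]  (not all equal)
t=25: [89, 89, 88, 88, 89, 88, 88, 88, 89, 88, 88, 88]  (not all equal)
t=26: [22, 22, 23, 23, 22, 23, 23, 23, 22, 23, 23, 23]  (not all equal)
t=27: [44, 44, 45, 45, 44, 45, 45, 45, 44, 45, 45, 45]  (not all equal)
t=28: [88, 88, 89, 89, 88, 89, 89, 89, 88, 89, 89, 89]  (not all equal)

Answer: never
Key observation: The state at step 22 reappears at step 28 — the system is in a cycle of period 6 from step 22 on.  No step 0..28 is synchronized, and the cycle repeats forever, so no step up to 80 (or ever) has all patches equal.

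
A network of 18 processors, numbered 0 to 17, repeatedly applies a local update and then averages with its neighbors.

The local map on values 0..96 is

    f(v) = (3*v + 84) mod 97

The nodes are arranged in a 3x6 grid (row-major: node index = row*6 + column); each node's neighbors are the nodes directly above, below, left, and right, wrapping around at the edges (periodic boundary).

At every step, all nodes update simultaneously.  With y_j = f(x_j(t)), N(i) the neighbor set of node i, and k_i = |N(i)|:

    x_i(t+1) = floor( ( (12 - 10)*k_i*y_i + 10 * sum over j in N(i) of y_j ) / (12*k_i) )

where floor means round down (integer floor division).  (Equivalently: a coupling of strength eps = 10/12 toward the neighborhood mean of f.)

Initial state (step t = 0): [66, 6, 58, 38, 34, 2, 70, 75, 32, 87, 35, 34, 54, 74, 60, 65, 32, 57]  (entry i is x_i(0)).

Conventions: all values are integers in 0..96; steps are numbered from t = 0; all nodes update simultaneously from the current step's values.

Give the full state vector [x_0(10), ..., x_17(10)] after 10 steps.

Simulating step by step:
t=0: [66, 6, 58, 38, 34, 2, 70, 75, 32, 87, 35, 34, 54, 74, 60, 65, 32, 57]
t=1: [45, 39, 44, 61, 70, 83, 51, 25, 56, 64, 80, 66, 43, 32, 63, 58, 81, 75]
t=2: [27, 41, 48, 47, 38, 34, 47, 50, 60, 61, 49, 43, 38, 48, 60, 66, 30, 41]
t=3: [39, 38, 44, 46, 49, 36, 32, 37, 56, 59, 42, 38, 31, 32, 58, 66, 42, 41]
t=4: [55, 24, 35, 49, 38, 28, 33, 47, 41, 50, 28, 43, 52, 44, 62, 51, 34, 42]
t=5: [63, 51, 53, 43, 56, 31, 45, 42, 51, 40, 43, 54, 44, 47, 48, 57, 42, 49]
t=6: [48, 43, 37, 40, 37, 60, 39, 32, 29, 31, 31, 42, 39, 29, 44, 26, 39, 41]
t=7: [27, 43, 26, 32, 34, 25, 30, 50, 51, 61, 35, 38, 27, 39, 48, 35, 34, 23]
t=8: [58, 40, 48, 80, 82, 55, 50, 37, 51, 76, 68, 60, 54, 34, 48, 73, 83, 55]
t=9: [43, 40, 30, 27, 53, 56, 45, 38, 25, 41, 51, 62, 60, 35, 42, 29, 48, 54]
t=10: [37, 41, 45, 55, 50, 50, 39, 40, 33, 53, 43, 49, 50, 36, 66, 39, 51, 58]

Answer: [37, 41, 45, 55, 50, 50, 39, 40, 33, 53, 43, 49, 50, 36, 66, 39, 51, 58]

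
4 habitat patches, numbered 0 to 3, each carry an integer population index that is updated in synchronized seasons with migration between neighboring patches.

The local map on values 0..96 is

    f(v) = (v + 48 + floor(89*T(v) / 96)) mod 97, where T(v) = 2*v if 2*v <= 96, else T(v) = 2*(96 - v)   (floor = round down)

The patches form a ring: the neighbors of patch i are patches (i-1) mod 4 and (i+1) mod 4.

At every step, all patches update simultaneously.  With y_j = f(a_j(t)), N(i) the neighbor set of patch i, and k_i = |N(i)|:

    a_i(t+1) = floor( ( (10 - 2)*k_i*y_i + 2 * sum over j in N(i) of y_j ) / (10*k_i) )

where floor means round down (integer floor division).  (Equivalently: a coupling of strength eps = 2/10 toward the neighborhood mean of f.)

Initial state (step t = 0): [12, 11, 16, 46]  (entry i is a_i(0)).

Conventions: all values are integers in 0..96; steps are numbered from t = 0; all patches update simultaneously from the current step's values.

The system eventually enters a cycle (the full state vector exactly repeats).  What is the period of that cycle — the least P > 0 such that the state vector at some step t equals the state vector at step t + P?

Answer: 2
Key observation: The state at step 17, [70, 70, 70, 70], reappears at step 19 — and no state repeats earlier — so the cycle the system enters has period 2.

Derivation:
t=0: [12, 11, 16, 46]
t=1: [81, 80, 90, 83]
t=2: [59, 59, 53, 57]
t=3: [78, 78, 82, 80]
t=4: [61, 61, 58, 60]
t=5: [76, 76, 78, 77]
t=6: [63, 63, 62, 63]
t=7: [75, 75, 75, 75]
t=8: [64, 64, 64, 64]
t=9: [74, 74, 74, 74]
t=10: [65, 65, 65, 65]
t=11: [73, 73, 73, 73]
t=12: [66, 66, 66, 66]
t=13: [72, 72, 72, 72]
t=14: [67, 67, 67, 67]
t=15: [71, 71, 71, 71]
t=16: [68, 68, 68, 68]
t=17: [70, 70, 70, 70]
t=18: [69, 69, 69, 69]
t=19: [70, 70, 70, 70]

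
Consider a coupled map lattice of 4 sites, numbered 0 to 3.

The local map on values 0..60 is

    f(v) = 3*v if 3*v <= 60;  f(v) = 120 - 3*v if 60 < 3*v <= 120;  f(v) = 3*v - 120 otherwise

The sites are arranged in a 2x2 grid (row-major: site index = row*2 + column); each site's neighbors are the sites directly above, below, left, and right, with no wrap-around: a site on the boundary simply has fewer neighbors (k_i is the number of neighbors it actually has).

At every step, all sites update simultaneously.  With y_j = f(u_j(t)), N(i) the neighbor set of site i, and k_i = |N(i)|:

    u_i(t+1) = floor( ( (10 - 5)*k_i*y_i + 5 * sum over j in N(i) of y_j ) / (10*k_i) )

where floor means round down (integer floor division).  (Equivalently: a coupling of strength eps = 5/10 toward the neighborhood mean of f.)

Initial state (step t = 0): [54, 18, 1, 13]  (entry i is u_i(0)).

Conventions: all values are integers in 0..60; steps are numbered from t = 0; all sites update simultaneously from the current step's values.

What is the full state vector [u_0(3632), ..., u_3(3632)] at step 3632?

Simulating step by step:
t=0: [54, 18, 1, 13]
t=1: [35, 47, 21, 33]
t=2: [27, 19, 37, 30]
t=3: [36, 45, 21, 31]
t=4: [24, 17, 38, 31]
t=5: [38, 44, 21, 27]
t=6: [20, 17, 39, 36]
t=7: [43, 43, 19, 19]
t=8: [21, 21, 45, 45]
t=9: [46, 46, 25, 25]
t=10: [24, 24, 38, 38]
t=11: [37, 37, 16, 16]
t=12: [18, 18, 38, 38]
t=13: [42, 42, 18, 18]
t=14: [18, 18, 42, 42]
t=15: [42, 42, 18, 18]

Answer: [18, 18, 42, 42]
Key observation: The state at step 13, [42, 42, 18, 18], reappears at step 15: the system is in a cycle of period 2 from step 13 on.  Therefore the state at step 3632 equals the state at step 13 + ((3632 - 13) mod 2) = 14, which is [18, 18, 42, 42].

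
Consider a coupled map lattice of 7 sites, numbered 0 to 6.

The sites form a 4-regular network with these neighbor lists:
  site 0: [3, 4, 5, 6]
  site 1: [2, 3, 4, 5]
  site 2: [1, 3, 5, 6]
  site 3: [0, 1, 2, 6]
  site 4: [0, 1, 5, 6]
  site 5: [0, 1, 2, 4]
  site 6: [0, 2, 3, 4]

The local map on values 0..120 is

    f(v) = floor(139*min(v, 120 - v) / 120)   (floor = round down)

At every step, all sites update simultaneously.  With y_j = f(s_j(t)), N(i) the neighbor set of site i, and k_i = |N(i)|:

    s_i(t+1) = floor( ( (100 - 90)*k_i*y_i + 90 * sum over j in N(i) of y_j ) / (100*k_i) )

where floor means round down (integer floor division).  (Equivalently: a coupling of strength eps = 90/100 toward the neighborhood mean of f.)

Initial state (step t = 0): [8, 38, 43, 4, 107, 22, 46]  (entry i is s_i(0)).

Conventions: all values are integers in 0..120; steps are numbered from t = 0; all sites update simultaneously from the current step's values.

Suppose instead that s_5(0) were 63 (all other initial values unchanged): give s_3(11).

Simulating step by step:
t=0: [8, 38, 43, 4, 107, 63, 46]
t=1: [31, 34, 42, 35, 40, 32, 22]
t=2: [36, 42, 36, 37, 35, 41, 40]
t=3: [43, 43, 45, 43, 44, 42, 41]
t=4: [48, 49, 48, 49, 48, 49, 49]
t=5: [55, 55, 55, 55, 55, 55, 55]
t=6: [63, 63, 63, 63, 63, 63, 63]
t=7: [66, 66, 66, 66, 66, 66, 66]
t=8: [62, 62, 62, 62, 62, 62, 62]
t=9: [67, 67, 67, 67, 67, 67, 67]
t=10: [61, 61, 61, 61, 61, 61, 61]
t=11: [68, 68, 68, 68, 68, 68, 68]

Answer: s_3(11) = 68
Key observation: This trace re-runs the system from the modified initial state.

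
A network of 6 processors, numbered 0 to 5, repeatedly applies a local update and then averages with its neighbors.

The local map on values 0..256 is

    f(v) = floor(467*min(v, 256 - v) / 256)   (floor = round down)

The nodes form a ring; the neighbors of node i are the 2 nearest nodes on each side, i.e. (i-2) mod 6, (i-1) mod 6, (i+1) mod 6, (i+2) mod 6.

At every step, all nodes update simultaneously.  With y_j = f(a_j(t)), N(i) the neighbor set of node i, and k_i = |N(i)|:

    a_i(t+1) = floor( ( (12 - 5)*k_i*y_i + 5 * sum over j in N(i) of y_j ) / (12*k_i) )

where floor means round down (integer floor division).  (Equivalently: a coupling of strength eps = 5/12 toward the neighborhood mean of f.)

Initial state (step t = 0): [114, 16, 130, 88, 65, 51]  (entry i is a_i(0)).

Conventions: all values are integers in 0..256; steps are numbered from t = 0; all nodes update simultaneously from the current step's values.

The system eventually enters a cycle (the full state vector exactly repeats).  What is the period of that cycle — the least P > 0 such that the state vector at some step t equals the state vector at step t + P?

Answer: 14
Key observation: The state at step 64, [178, 178, 178, 178, 178, 178], reappears at step 78 — and no state repeats earlier — so the cycle the system enters has period 14.

Derivation:
t=0: [114, 16, 130, 88, 65, 51]
t=1: [169, 88, 187, 142, 140, 107]
t=2: [164, 164, 149, 192, 194, 190]
t=3: [159, 159, 172, 129, 128, 128]
t=4: [185, 185, 174, 217, 218, 220]
t=5: [118, 118, 128, 84, 83, 79]
t=6: [202, 203, 212, 166, 165, 160]
t=7: [111, 109, 101, 149, 150, 156]
t=8: [196, 194, 189, 192, 192, 188]
t=9: [113, 114, 118, 117, 116, 119]
t=10: [208, 209, 212, 212, 211, 213]
t=11: [84, 83, 81, 80, 81, 80]
t=12: [150, 149, 147, 146, 147, 146]
t=13: [194, 196, 197, 199, 197, 198]
t=14: [110, 108, 107, 104, 107, 106]
t=15: [197, 195, 195, 191, 194, 193]
t=16: [109, 111, 111, 115, 112, 113]
t=17: [200, 202, 202, 206, 203, 204]
t=18: [99, 97, 97, 93, 96, 95]
t=19: [177, 175, 175, 171, 174, 173]
t=20: [145, 147, 147, 152, 149, 150]
t=21: [199, 196, 197, 191, 195, 194]
t=22: [105, 109, 108, 114, 110, 111]
t=23: [194, 198, 197, 203, 199, 200]
t=24: [109, 104, 105, 99, 103, 102]
t=25: [193, 188, 189, 183, 187, 187]
t=26: [118, 123, 122, 129, 124, 124]
t=27: [218, 223, 222, 228, 224, 225]
t=28: [64, 59, 60, 54, 58, 57]
t=29: [111, 106, 107, 101, 105, 104]
t=30: [197, 192, 193, 187, 191, 190]
t=31: [111, 116, 115, 121, 117, 118]
t=32: [206, 211, 210, 216, 212, 213]
t=33: [86, 81, 82, 75, 80, 79]
t=34: [151, 146, 147, 140, 145, 144]
t=35: [195, 200, 199, 206, 201, 202]
t=36: [106, 101, 102, 95, 100, 99]
t=37: [188, 183, 184, 177, 182, 181]
t=38: [127, 133, 132, 139, 133, 135]
t=39: [227, 223, 224, 217, 223, 221]
t=40: [55, 60, 59, 66, 60, 62]
t=41: [103, 109, 108, 115, 109, 111]
t=42: [191, 198, 197, 204, 198, 200]
t=43: [112, 105, 106, 98, 105, 103]
t=44: [198, 190, 192, 183, 190, 188]
t=45: [111, 119, 117, 127, 119, 122]
t=46: [208, 217, 214, 225, 217, 219]
t=47: [80, 71, 74, 62, 71, 68]
t=48: [138, 129, 131, 119, 129, 126]
t=49: [221, 227, 226, 222, 227, 226]
t=50: [58, 54, 55, 58, 54, 55]
t=51: [102, 99, 100, 102, 99, 100]
t=52: [183, 181, 182, 183, 181, 182]
t=53: [133, 134, 134, 133, 134, 134]
t=54: [223, 222, 222, 223, 222, 222]
t=55: [60, 61, 61, 60, 61, 61]
t=56: [109, 110, 110, 109, 110, 110]
t=57: [198, 199, 199, 198, 199, 199]
t=58: [104, 103, 103, 104, 103, 103]
t=59: [188, 187, 187, 188, 187, 187]
t=60: [124, 124, 124, 124, 124, 124]
t=61: [226, 226, 226, 226, 226, 226]
t=62: [54, 54, 54, 54, 54, 54]
t=63: [98, 98, 98, 98, 98, 98]
t=64: [178, 178, 178, 178, 178, 178]
t=65: [142, 142, 142, 142, 142, 142]
t=66: [207, 207, 207, 207, 207, 207]
t=67: [89, 89, 89, 89, 89, 89]
t=68: [162, 162, 162, 162, 162, 162]
t=69: [171, 171, 171, 171, 171, 171]
t=70: [155, 155, 155, 155, 155, 155]
t=71: [184, 184, 184, 184, 184, 184]
t=72: [131, 131, 131, 131, 131, 131]
t=73: [228, 228, 228, 228, 228, 228]
t=74: [51, 51, 51, 51, 51, 51]
t=75: [93, 93, 93, 93, 93, 93]
t=76: [169, 169, 169, 169, 169, 169]
t=77: [158, 158, 158, 158, 158, 158]
t=78: [178, 178, 178, 178, 178, 178]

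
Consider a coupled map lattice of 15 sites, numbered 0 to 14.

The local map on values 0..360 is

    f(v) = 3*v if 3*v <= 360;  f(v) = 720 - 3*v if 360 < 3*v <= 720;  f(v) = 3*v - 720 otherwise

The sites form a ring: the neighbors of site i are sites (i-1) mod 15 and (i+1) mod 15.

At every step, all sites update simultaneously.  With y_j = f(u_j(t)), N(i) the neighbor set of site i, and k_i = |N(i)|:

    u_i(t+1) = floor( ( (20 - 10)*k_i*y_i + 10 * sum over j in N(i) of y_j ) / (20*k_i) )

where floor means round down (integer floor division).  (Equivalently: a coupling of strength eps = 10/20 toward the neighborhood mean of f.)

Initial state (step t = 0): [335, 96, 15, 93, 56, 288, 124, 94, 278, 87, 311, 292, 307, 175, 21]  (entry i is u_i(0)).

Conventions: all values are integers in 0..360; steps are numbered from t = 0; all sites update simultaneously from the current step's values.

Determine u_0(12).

Answer: u_0(12) = 309

Derivation:
t=0: [335, 96, 15, 93, 56, 288, 124, 94, 278, 87, 311, 292, 307, 175, 21]
t=1: [230, 226, 164, 192, 189, 201, 280, 256, 192, 212, 210, 181, 188, 163, 151]
t=2: [92, 85, 160, 167, 141, 126, 101, 90, 105, 100, 110, 150, 180, 221, 198]
t=3: [233, 256, 238, 243, 288, 321, 304, 289, 300, 311, 307, 262, 171, 105, 146]
t=4: [93, 30, 17, 42, 135, 205, 193, 166, 180, 201, 170, 135, 198, 279, 225]
t=5: [173, 127, 79, 154, 215, 166, 152, 191, 174, 156, 213, 241, 171, 101, 121]
t=6: [274, 279, 267, 207, 157, 195, 224, 189, 198, 195, 104, 73, 180, 292, 304]
t=7: [128, 104, 94, 132, 183, 141, 96, 120, 135, 177, 244, 232, 183, 171, 160]
t=8: [306, 310, 300, 275, 240, 263, 308, 330, 294, 176, 59, 57, 143, 206, 255]
t=9: [162, 199, 168, 97, 43, 85, 186, 226, 196, 180, 179, 202, 213, 135, 97]
t=10: [220, 174, 211, 231, 201, 200, 155, 94, 121, 168, 165, 123, 147, 250, 282]
t=11: [111, 135, 99, 64, 95, 153, 228, 294, 303, 253, 254, 301, 234, 116, 85]
t=12: [309, 315, 275, 241, 255, 210, 123, 137, 144, 77, 76, 106, 141, 242, 297]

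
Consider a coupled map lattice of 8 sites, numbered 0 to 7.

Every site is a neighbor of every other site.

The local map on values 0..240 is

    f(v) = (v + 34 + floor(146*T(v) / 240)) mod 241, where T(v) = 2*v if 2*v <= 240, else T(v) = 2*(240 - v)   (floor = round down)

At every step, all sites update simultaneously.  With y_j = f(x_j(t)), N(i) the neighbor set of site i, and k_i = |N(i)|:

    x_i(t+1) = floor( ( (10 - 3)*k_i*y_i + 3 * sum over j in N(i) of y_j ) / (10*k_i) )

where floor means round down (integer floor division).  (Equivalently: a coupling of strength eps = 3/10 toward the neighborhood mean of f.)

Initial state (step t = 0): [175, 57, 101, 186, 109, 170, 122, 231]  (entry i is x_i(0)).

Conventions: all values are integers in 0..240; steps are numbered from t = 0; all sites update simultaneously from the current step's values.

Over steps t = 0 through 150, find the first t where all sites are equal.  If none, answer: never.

Simulating step by step:
t=0: [175, 57, 101, 186, 109, 170, 122, 231]  (not all equal)
t=1: [49, 124, 29, 47, 41, 50, 57, 41]  (not all equal)
t=2: [135, 80, 106, 133, 123, 136, 147, 123]  (not all equal)
t=3: [60, 163, 42, 61, 62, 60, 59, 62]  (not all equal)
t=4: [160, 82, 134, 161, 163, 160, 158, 163]  (not all equal)
t=5: [57, 165, 60, 57, 56, 57, 57, 56]  (not all equal)
t=6: [155, 82, 159, 155, 154, 155, 155, 154]  (not all equal)
t=7: [57, 165, 57, 57, 57, 57, 57, 57]  (not all equal)
t=8: [155, 82, 155, 155, 155, 155, 155, 155]  (not all equal)
t=9: [58, 165, 58, 58, 58, 58, 58, 58]  (not all equal)
t=10: [157, 82, 157, 157, 157, 157, 157, 157]  (not all equal)
t=11: [57, 165, 57, 57, 57, 57, 57, 57]  (not all equal)

Answer: never
Key observation: The state at step 7 reappears at step 11 — the system is in a cycle of period 4 from step 7 on.  No step 0..11 is synchronized, and the cycle repeats forever, so no step up to 150 (or ever) has all sites equal.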